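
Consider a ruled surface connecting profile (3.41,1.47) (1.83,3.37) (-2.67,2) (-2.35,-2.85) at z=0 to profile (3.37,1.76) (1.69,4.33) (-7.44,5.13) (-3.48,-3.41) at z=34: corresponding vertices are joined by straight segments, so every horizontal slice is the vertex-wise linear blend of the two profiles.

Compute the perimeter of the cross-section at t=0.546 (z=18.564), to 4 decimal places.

Perimeter at t=0.546: 25.0211

Cross-section at t=0.546: each vertex is (1-t)·p0[i] + t·p1[i].
  v1: (1-0.546)·(3.41,1.47) + 0.546·(3.37,1.76) = (3.3882,1.6283)
  v2: (1-0.546)·(1.83,3.37) + 0.546·(1.69,4.33) = (1.7536,3.8942)
  v3: (1-0.546)·(-2.67,2) + 0.546·(-7.44,5.13) = (-5.2744,3.7090)
  v4: (1-0.546)·(-2.35,-2.85) + 0.546·(-3.48,-3.41) = (-2.9670,-3.1558)
Perimeter = Σ |v_{i+1} − v_i|:
  edge 1→2: √(-1.6346² + 2.2658²) = 2.7939 (running 2.7939)
  edge 2→3: √(-7.0280² + -0.1852²) = 7.0304 (running 9.8243)
  edge 3→4: √(2.3074² + -6.8647²) = 7.2422 (running 17.0665)
  edge 4→1: √(6.3551² + 4.7841²) = 7.9546 (running 25.0211)
Perimeter = 25.0211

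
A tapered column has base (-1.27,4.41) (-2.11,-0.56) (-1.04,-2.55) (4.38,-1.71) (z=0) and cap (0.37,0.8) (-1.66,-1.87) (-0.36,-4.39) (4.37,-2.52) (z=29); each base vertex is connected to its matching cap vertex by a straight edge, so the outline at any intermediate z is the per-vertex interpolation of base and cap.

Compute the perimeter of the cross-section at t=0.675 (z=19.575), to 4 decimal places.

Perimeter at t=0.675: 17.8294

Cross-section at t=0.675: each vertex is (1-t)·p0[i] + t·p1[i].
  v1: (1-0.675)·(-1.27,4.41) + 0.675·(0.37,0.8) = (-0.1630,1.9732)
  v2: (1-0.675)·(-2.11,-0.56) + 0.675·(-1.66,-1.87) = (-1.8062,-1.4443)
  v3: (1-0.675)·(-1.04,-2.55) + 0.675·(-0.36,-4.39) = (-0.5810,-3.7920)
  v4: (1-0.675)·(4.38,-1.71) + 0.675·(4.37,-2.52) = (4.3733,-2.2568)
Perimeter = Σ |v_{i+1} − v_i|:
  edge 1→2: √(-1.6432² + -3.4175²) = 3.7920 (running 3.7920)
  edge 2→3: √(1.2252² + -2.3477²) = 2.6482 (running 6.4403)
  edge 3→4: √(4.9543² + 1.5352²) = 5.1867 (running 11.6270)
  edge 4→1: √(-4.5363² + 4.2300²) = 6.2025 (running 17.8294)
Perimeter = 17.8294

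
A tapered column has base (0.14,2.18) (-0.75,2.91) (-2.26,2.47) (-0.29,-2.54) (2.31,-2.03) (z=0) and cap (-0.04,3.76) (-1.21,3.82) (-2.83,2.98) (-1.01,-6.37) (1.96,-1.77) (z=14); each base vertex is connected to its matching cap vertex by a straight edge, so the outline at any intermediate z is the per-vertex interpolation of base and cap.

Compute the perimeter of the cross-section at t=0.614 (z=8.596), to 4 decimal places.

Perimeter at t=0.614: 20.2965

Cross-section at t=0.614: each vertex is (1-t)·p0[i] + t·p1[i].
  v1: (1-0.614)·(0.14,2.18) + 0.614·(-0.04,3.76) = (0.0295,3.1501)
  v2: (1-0.614)·(-0.75,2.91) + 0.614·(-1.21,3.82) = (-1.0324,3.4687)
  v3: (1-0.614)·(-2.26,2.47) + 0.614·(-2.83,2.98) = (-2.6100,2.7831)
  v4: (1-0.614)·(-0.29,-2.54) + 0.614·(-1.01,-6.37) = (-0.7321,-4.8916)
  v5: (1-0.614)·(2.31,-2.03) + 0.614·(1.96,-1.77) = (2.0951,-1.8704)
Perimeter = Σ |v_{i+1} − v_i|:
  edge 1→2: √(-1.0619² + 0.3186²) = 1.1087 (running 1.1087)
  edge 2→3: √(-1.5775² + -0.6856²) = 1.7201 (running 2.8288)
  edge 3→4: √(1.8779² + -7.6748²) = 7.9012 (running 10.7299)
  edge 4→5: √(2.8272² + 3.0213²) = 4.1377 (running 14.8677)
  edge 5→1: √(-2.0656² + 5.0205²) = 5.4288 (running 20.2965)
Perimeter = 20.2965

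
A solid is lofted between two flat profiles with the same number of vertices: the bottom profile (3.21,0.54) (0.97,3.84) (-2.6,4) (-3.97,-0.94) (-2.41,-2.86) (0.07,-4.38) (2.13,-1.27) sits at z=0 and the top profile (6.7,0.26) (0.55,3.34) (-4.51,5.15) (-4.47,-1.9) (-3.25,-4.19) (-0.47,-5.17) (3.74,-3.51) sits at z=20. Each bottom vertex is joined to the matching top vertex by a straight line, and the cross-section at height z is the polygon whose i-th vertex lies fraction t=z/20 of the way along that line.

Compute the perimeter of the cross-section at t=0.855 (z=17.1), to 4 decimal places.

Cross-section at t=0.855: each vertex is (1-t)·p0[i] + t·p1[i].
  v1: (1-0.855)·(3.21,0.54) + 0.855·(6.7,0.26) = (6.1940,0.3006)
  v2: (1-0.855)·(0.97,3.84) + 0.855·(0.55,3.34) = (0.6109,3.4125)
  v3: (1-0.855)·(-2.6,4) + 0.855·(-4.51,5.15) = (-4.2330,4.9832)
  v4: (1-0.855)·(-3.97,-0.94) + 0.855·(-4.47,-1.9) = (-4.3975,-1.7608)
  v5: (1-0.855)·(-2.41,-2.86) + 0.855·(-3.25,-4.19) = (-3.1282,-3.9971)
  v6: (1-0.855)·(0.07,-4.38) + 0.855·(-0.47,-5.17) = (-0.3917,-5.0555)
  v7: (1-0.855)·(2.13,-1.27) + 0.855·(3.74,-3.51) = (3.5066,-3.1852)
Perimeter = Σ |v_{i+1} − v_i|:
  edge 1→2: √(-5.5831² + 3.1119²) = 6.3917 (running 6.3917)
  edge 2→3: √(-4.8439² + 1.5708²) = 5.0923 (running 11.4840)
  edge 3→4: √(-0.1645² + -6.7440²) = 6.7461 (running 18.2301)
  edge 4→5: √(1.2693² + -2.2363²) = 2.5715 (running 20.8015)
  edge 5→6: √(2.7365² + -1.0583²) = 2.9340 (running 23.7355)
  edge 6→7: √(3.8983² + 1.8703²) = 4.3237 (running 28.0592)
  edge 7→1: √(2.6874² + 3.4858²) = 4.4015 (running 32.4607)
Perimeter = 32.4607

Perimeter at t=0.855: 32.4607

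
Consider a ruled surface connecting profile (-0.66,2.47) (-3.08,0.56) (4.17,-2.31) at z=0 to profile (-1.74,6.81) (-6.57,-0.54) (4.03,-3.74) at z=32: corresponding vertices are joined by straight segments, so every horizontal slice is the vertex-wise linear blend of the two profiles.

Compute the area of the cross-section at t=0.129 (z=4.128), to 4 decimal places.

Cross-section at t=0.129: each vertex is (1-t)·p0[i] + t·p1[i].
  v1: (1-0.129)·(-0.66,2.47) + 0.129·(-1.74,6.81) = (-0.7993,3.0299)
  v2: (1-0.129)·(-3.08,0.56) + 0.129·(-6.57,-0.54) = (-3.5302,0.4181)
  v3: (1-0.129)·(4.17,-2.31) + 0.129·(4.03,-3.74) = (4.1519,-2.4945)
Shoelace sum Σ(x_i·y_{i+1} − x_{i+1}·y_i):
  i=1: -0.7993·0.4181 − -3.5302·3.0299 = +10.3618 (running +10.3618)
  i=2: -3.5302·-2.4945 − 4.1519·0.4181 = +7.0701 (running +17.4319)
  i=3: 4.1519·3.0299 − -0.7993·-2.4945 = +10.5859 (running +28.0178)
Area = |Σ|/2 = |28.0178|/2 = 14.0089

Area at t=0.129: 14.0089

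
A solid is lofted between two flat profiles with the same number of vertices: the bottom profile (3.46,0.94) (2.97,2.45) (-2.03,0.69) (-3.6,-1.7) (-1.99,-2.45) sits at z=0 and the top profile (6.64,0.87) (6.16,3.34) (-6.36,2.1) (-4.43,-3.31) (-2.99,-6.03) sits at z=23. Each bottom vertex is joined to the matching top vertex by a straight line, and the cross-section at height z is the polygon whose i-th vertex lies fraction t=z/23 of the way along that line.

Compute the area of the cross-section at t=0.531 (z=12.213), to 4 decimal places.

Area at t=0.531: 39.1694

Cross-section at t=0.531: each vertex is (1-t)·p0[i] + t·p1[i].
  v1: (1-0.531)·(3.46,0.94) + 0.531·(6.64,0.87) = (5.1486,0.9028)
  v2: (1-0.531)·(2.97,2.45) + 0.531·(6.16,3.34) = (4.6639,2.9226)
  v3: (1-0.531)·(-2.03,0.69) + 0.531·(-6.36,2.1) = (-4.3292,1.4387)
  v4: (1-0.531)·(-3.6,-1.7) + 0.531·(-4.43,-3.31) = (-4.0407,-2.5549)
  v5: (1-0.531)·(-1.99,-2.45) + 0.531·(-2.99,-6.03) = (-2.5210,-4.3510)
Shoelace sum Σ(x_i·y_{i+1} − x_{i+1}·y_i):
  i=1: 5.1486·2.9226 − 4.6639·0.9028 = +10.8365 (running +10.8365)
  i=2: 4.6639·1.4387 − -4.3292·2.9226 = +19.3625 (running +30.1990)
  i=3: -4.3292·-2.5549 − -4.0407·1.4387 = +16.8742 (running +47.0733)
  i=4: -4.0407·-4.3510 − -2.5210·-2.5549 = +11.1402 (running +58.2135)
  i=5: -2.5210·0.9028 − 5.1486·-4.3510 = +20.1253 (running +78.3388)
Area = |Σ|/2 = |78.3388|/2 = 39.1694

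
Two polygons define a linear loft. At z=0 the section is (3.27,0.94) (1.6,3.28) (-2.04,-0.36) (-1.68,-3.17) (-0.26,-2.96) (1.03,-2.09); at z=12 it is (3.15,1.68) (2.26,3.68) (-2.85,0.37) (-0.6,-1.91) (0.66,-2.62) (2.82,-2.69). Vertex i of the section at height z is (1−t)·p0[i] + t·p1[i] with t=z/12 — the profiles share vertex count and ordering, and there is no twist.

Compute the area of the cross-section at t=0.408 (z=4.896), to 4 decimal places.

Cross-section at t=0.408: each vertex is (1-t)·p0[i] + t·p1[i].
  v1: (1-0.408)·(3.27,0.94) + 0.408·(3.15,1.68) = (3.2210,1.2419)
  v2: (1-0.408)·(1.6,3.28) + 0.408·(2.26,3.68) = (1.8693,3.4432)
  v3: (1-0.408)·(-2.04,-0.36) + 0.408·(-2.85,0.37) = (-2.3705,-0.0622)
  v4: (1-0.408)·(-1.68,-3.17) + 0.408·(-0.6,-1.91) = (-1.2394,-2.6559)
  v5: (1-0.408)·(-0.26,-2.96) + 0.408·(0.66,-2.62) = (0.1154,-2.8213)
  v6: (1-0.408)·(1.03,-2.09) + 0.408·(2.82,-2.69) = (1.7603,-2.3348)
Shoelace sum Σ(x_i·y_{i+1} − x_{i+1}·y_i):
  i=1: 3.2210·3.4432 − 1.8693·1.2419 = +8.7692 (running +8.7692)
  i=2: 1.8693·-0.0622 − -2.3705·3.4432 = +8.0458 (running +16.8150)
  i=3: -2.3705·-2.6559 − -1.2394·-0.0622 = +6.2188 (running +23.0338)
  i=4: -1.2394·-2.8213 − 0.1154·-2.6559 = +3.8030 (running +26.8368)
  i=5: 0.1154·-2.3348 − 1.7603·-2.8213 = +4.6970 (running +31.5338)
  i=6: 1.7603·1.2419 − 3.2210·-2.3348 = +9.7067 (running +41.2404)
Area = |Σ|/2 = |41.2404|/2 = 20.6202

Area at t=0.408: 20.6202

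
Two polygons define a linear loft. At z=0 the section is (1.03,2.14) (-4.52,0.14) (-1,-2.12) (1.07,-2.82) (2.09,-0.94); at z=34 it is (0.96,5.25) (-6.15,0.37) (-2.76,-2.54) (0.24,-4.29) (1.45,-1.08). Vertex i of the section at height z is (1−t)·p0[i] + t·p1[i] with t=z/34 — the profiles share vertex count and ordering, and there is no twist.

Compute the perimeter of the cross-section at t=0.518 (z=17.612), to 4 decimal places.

Perimeter at t=0.518: 22.0391

Cross-section at t=0.518: each vertex is (1-t)·p0[i] + t·p1[i].
  v1: (1-0.518)·(1.03,2.14) + 0.518·(0.96,5.25) = (0.9937,3.7510)
  v2: (1-0.518)·(-4.52,0.14) + 0.518·(-6.15,0.37) = (-5.3643,0.2591)
  v3: (1-0.518)·(-1,-2.12) + 0.518·(-2.76,-2.54) = (-1.9117,-2.3376)
  v4: (1-0.518)·(1.07,-2.82) + 0.518·(0.24,-4.29) = (0.6401,-3.5815)
  v5: (1-0.518)·(2.09,-0.94) + 0.518·(1.45,-1.08) = (1.7585,-1.0125)
Perimeter = Σ |v_{i+1} − v_i|:
  edge 1→2: √(-6.3581² + -3.4918²) = 7.2538 (running 7.2538)
  edge 2→3: √(3.4527² + -2.5967²) = 4.3202 (running 11.5740)
  edge 3→4: √(2.5517² + -1.2439²) = 2.8388 (running 14.4128)
  edge 4→5: √(1.1184² + 2.5689²) = 2.8018 (running 17.2146)
  edge 5→1: √(-0.7647² + 4.7635²) = 4.8245 (running 22.0391)
Perimeter = 22.0391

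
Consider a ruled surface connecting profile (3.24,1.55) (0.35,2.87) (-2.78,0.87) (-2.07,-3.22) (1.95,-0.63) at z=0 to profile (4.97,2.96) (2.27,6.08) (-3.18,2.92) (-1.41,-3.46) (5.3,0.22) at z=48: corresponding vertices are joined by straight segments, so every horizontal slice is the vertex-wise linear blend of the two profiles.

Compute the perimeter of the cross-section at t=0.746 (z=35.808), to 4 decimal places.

Perimeter at t=0.746: 24.9787

Cross-section at t=0.746: each vertex is (1-t)·p0[i] + t·p1[i].
  v1: (1-0.746)·(3.24,1.55) + 0.746·(4.97,2.96) = (4.5306,2.6019)
  v2: (1-0.746)·(0.35,2.87) + 0.746·(2.27,6.08) = (1.7823,5.2647)
  v3: (1-0.746)·(-2.78,0.87) + 0.746·(-3.18,2.92) = (-3.0784,2.3993)
  v4: (1-0.746)·(-2.07,-3.22) + 0.746·(-1.41,-3.46) = (-1.5776,-3.3990)
  v5: (1-0.746)·(1.95,-0.63) + 0.746·(5.3,0.22) = (4.4491,0.0041)
Perimeter = Σ |v_{i+1} − v_i|:
  edge 1→2: √(-2.7483² + 2.6628²) = 3.8267 (running 3.8267)
  edge 2→3: √(-4.8607² + -2.8654²) = 5.6424 (running 9.4691)
  edge 3→4: √(1.5008² + -5.7983²) = 5.9894 (running 15.4585)
  edge 4→5: √(6.0267² + 3.4031²) = 6.9212 (running 22.3797)
  edge 5→1: √(0.0815² + 2.5978²) = 2.5990 (running 24.9787)
Perimeter = 24.9787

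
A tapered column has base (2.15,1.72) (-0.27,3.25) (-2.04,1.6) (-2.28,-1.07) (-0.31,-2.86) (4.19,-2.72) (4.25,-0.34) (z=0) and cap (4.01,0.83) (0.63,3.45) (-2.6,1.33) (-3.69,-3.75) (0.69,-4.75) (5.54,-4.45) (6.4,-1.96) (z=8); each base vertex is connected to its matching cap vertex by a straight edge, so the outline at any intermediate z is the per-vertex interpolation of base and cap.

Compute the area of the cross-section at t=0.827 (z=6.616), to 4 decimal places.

Cross-section at t=0.827: each vertex is (1-t)·p0[i] + t·p1[i].
  v1: (1-0.827)·(2.15,1.72) + 0.827·(4.01,0.83) = (3.6882,0.9840)
  v2: (1-0.827)·(-0.27,3.25) + 0.827·(0.63,3.45) = (0.4743,3.4154)
  v3: (1-0.827)·(-2.04,1.6) + 0.827·(-2.6,1.33) = (-2.5031,1.3767)
  v4: (1-0.827)·(-2.28,-1.07) + 0.827·(-3.69,-3.75) = (-3.4461,-3.2864)
  v5: (1-0.827)·(-0.31,-2.86) + 0.827·(0.69,-4.75) = (0.5170,-4.4230)
  v6: (1-0.827)·(4.19,-2.72) + 0.827·(5.54,-4.45) = (5.3064,-4.1507)
  v7: (1-0.827)·(4.25,-0.34) + 0.827·(6.4,-1.96) = (6.0281,-1.6797)
Shoelace sum Σ(x_i·y_{i+1} − x_{i+1}·y_i):
  i=1: 3.6882·3.4154 − 0.4743·0.9840 = +12.1300 (running +12.1300)
  i=2: 0.4743·1.3767 − -2.5031·3.4154 = +9.2021 (running +21.3322)
  i=3: -2.5031·-3.2864 − -3.4461·1.3767 = +12.9704 (running +34.3026)
  i=4: -3.4461·-4.4230 − 0.5170·-3.2864 = +16.9411 (running +51.2437)
  i=5: 0.5170·-4.1507 − 5.3064·-4.4230 = +21.3247 (running +72.5684)
  i=6: 5.3064·-1.6797 − 6.0281·-4.1507 = +16.1072 (running +88.6756)
  i=7: 6.0281·0.9840 − 3.6882·-1.6797 = +12.1267 (running +100.8023)
Area = |Σ|/2 = |100.8023|/2 = 50.4011

Area at t=0.827: 50.4011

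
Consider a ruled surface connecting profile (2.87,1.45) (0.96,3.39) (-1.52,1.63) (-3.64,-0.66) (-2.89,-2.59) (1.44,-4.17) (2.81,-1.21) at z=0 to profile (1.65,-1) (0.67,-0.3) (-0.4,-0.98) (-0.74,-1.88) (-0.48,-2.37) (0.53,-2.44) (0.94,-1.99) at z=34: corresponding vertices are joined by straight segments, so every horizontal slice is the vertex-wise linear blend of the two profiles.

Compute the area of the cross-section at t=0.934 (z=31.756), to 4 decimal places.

Cross-section at t=0.934: each vertex is (1-t)·p0[i] + t·p1[i].
  v1: (1-0.934)·(2.87,1.45) + 0.934·(1.65,-1) = (1.7305,-0.8383)
  v2: (1-0.934)·(0.96,3.39) + 0.934·(0.67,-0.3) = (0.6891,-0.0565)
  v3: (1-0.934)·(-1.52,1.63) + 0.934·(-0.4,-0.98) = (-0.4739,-0.8077)
  v4: (1-0.934)·(-3.64,-0.66) + 0.934·(-0.74,-1.88) = (-0.9314,-1.7995)
  v5: (1-0.934)·(-2.89,-2.59) + 0.934·(-0.48,-2.37) = (-0.6391,-2.3845)
  v6: (1-0.934)·(1.44,-4.17) + 0.934·(0.53,-2.44) = (0.5901,-2.5542)
  v7: (1-0.934)·(2.81,-1.21) + 0.934·(0.94,-1.99) = (1.0634,-1.9385)
Shoelace sum Σ(x_i·y_{i+1} − x_{i+1}·y_i):
  i=1: 1.7305·-0.0565 − 0.6891·-0.8383 = +0.4800 (running +0.4800)
  i=2: 0.6891·-0.8077 − -0.4739·-0.0565 = -0.5834 (running -0.1034)
  i=3: -0.4739·-1.7995 − -0.9314·-0.8077 = +0.1005 (running -0.0029)
  i=4: -0.9314·-2.3845 − -0.6391·-1.7995 = +1.0710 (running +1.0680)
  i=5: -0.6391·-2.5542 − 0.5901·-2.3845 = +3.0393 (running +4.1073)
  i=6: 0.5901·-1.9385 − 1.0634·-2.5542 = +1.5723 (running +5.6797)
  i=7: 1.0634·-0.8383 − 1.7305·-1.9385 = +2.4632 (running +8.1428)
Area = |Σ|/2 = |8.1428|/2 = 4.0714

Area at t=0.934: 4.0714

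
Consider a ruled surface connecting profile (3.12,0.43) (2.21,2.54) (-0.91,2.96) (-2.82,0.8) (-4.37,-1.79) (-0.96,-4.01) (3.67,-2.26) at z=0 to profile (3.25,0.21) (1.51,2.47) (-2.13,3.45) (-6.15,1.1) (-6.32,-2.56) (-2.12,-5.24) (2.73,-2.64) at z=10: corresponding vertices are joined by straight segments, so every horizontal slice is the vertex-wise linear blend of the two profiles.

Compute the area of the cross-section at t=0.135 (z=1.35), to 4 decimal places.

Area at t=0.135: 39.2864

Cross-section at t=0.135: each vertex is (1-t)·p0[i] + t·p1[i].
  v1: (1-0.135)·(3.12,0.43) + 0.135·(3.25,0.21) = (3.1376,0.4003)
  v2: (1-0.135)·(2.21,2.54) + 0.135·(1.51,2.47) = (2.1155,2.5305)
  v3: (1-0.135)·(-0.91,2.96) + 0.135·(-2.13,3.45) = (-1.0747,3.0261)
  v4: (1-0.135)·(-2.82,0.8) + 0.135·(-6.15,1.1) = (-3.2695,0.8405)
  v5: (1-0.135)·(-4.37,-1.79) + 0.135·(-6.32,-2.56) = (-4.6333,-1.8940)
  v6: (1-0.135)·(-0.96,-4.01) + 0.135·(-2.12,-5.24) = (-1.1166,-4.1761)
  v7: (1-0.135)·(3.67,-2.26) + 0.135·(2.73,-2.64) = (3.5431,-2.3113)
Shoelace sum Σ(x_i·y_{i+1} − x_{i+1}·y_i):
  i=1: 3.1376·2.5305 − 2.1155·0.4003 = +7.0929 (running +7.0929)
  i=2: 2.1155·3.0261 − -1.0747·2.5305 = +9.1214 (running +16.2143)
  i=3: -1.0747·0.8405 − -3.2695·3.0261 = +8.9909 (running +25.2052)
  i=4: -3.2695·-1.8940 − -4.6333·0.8405 = +10.0866 (running +35.2918)
  i=5: -4.6333·-4.1761 − -1.1166·-1.8940 = +17.2339 (running +52.5257)
  i=6: -1.1166·-2.3113 − 3.5431·-4.1761 = +17.3770 (running +69.9026)
  i=7: 3.5431·0.4003 − 3.1376·-2.3113 = +8.6701 (running +78.5728)
Area = |Σ|/2 = |78.5728|/2 = 39.2864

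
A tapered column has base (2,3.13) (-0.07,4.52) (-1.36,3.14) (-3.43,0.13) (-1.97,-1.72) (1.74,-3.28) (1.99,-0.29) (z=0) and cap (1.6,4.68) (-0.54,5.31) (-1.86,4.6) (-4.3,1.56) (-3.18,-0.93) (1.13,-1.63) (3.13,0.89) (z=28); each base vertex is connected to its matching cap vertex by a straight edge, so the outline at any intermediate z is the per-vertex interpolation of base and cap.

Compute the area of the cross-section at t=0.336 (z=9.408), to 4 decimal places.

Cross-section at t=0.336: each vertex is (1-t)·p0[i] + t·p1[i].
  v1: (1-0.336)·(2,3.13) + 0.336·(1.6,4.68) = (1.8656,3.6508)
  v2: (1-0.336)·(-0.07,4.52) + 0.336·(-0.54,5.31) = (-0.2279,4.7854)
  v3: (1-0.336)·(-1.36,3.14) + 0.336·(-1.86,4.6) = (-1.5280,3.6306)
  v4: (1-0.336)·(-3.43,0.13) + 0.336·(-4.3,1.56) = (-3.7223,0.6105)
  v5: (1-0.336)·(-1.97,-1.72) + 0.336·(-3.18,-0.93) = (-2.3766,-1.4546)
  v6: (1-0.336)·(1.74,-3.28) + 0.336·(1.13,-1.63) = (1.5350,-2.7256)
  v7: (1-0.336)·(1.99,-0.29) + 0.336·(3.13,0.89) = (2.3730,0.1065)
Shoelace sum Σ(x_i·y_{i+1} − x_{i+1}·y_i):
  i=1: 1.8656·4.7854 − -0.2279·3.6508 = +9.7598 (running +9.7598)
  i=2: -0.2279·3.6306 − -1.5280·4.7854 = +6.4847 (running +16.2445)
  i=3: -1.5280·0.6105 − -3.7223·3.6306 = +12.5813 (running +28.8258)
  i=4: -3.7223·-1.4546 − -2.3766·0.6105 = +6.8652 (running +35.6910)
  i=5: -2.3766·-2.7256 − 1.5350·-1.4546 = +8.7104 (running +44.4013)
  i=6: 1.5350·0.1065 − 2.3730·-2.7256 = +6.6314 (running +51.0327)
  i=7: 2.3730·3.6508 − 1.8656·0.1065 = +8.4648 (running +59.4976)
Area = |Σ|/2 = |59.4976|/2 = 29.7488

Area at t=0.336: 29.7488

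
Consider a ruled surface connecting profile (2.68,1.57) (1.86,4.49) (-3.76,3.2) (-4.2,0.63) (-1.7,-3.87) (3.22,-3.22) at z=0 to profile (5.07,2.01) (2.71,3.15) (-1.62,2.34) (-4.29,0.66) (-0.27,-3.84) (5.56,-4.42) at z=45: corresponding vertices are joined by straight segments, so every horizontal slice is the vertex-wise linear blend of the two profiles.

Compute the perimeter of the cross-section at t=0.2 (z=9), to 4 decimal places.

Perimeter at t=0.2: 26.4108

Cross-section at t=0.2: each vertex is (1-t)·p0[i] + t·p1[i].
  v1: (1-0.2)·(2.68,1.57) + 0.2·(5.07,2.01) = (3.1580,1.6580)
  v2: (1-0.2)·(1.86,4.49) + 0.2·(2.71,3.15) = (2.0300,4.2220)
  v3: (1-0.2)·(-3.76,3.2) + 0.2·(-1.62,2.34) = (-3.3320,3.0280)
  v4: (1-0.2)·(-4.2,0.63) + 0.2·(-4.29,0.66) = (-4.2180,0.6360)
  v5: (1-0.2)·(-1.7,-3.87) + 0.2·(-0.27,-3.84) = (-1.4140,-3.8640)
  v6: (1-0.2)·(3.22,-3.22) + 0.2·(5.56,-4.42) = (3.6880,-3.4600)
Perimeter = Σ |v_{i+1} − v_i|:
  edge 1→2: √(-1.1280² + 2.5640²) = 2.8012 (running 2.8012)
  edge 2→3: √(-5.3620² + -1.1940²) = 5.4933 (running 8.2945)
  edge 3→4: √(-0.8860² + -2.3920²) = 2.5508 (running 10.8453)
  edge 4→5: √(2.8040² + -4.5000²) = 5.3021 (running 16.1474)
  edge 5→6: √(5.1020² + 0.4040²) = 5.1180 (running 21.2654)
  edge 6→1: √(-0.5300² + 5.1180²) = 5.1454 (running 26.4108)
Perimeter = 26.4108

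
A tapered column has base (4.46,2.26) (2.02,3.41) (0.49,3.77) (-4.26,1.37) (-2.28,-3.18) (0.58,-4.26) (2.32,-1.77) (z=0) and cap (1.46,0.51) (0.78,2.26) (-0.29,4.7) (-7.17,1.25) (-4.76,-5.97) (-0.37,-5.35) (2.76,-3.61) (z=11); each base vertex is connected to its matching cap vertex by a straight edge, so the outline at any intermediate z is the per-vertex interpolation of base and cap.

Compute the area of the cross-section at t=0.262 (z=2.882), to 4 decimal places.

Cross-section at t=0.262: each vertex is (1-t)·p0[i] + t·p1[i].
  v1: (1-0.262)·(4.46,2.26) + 0.262·(1.46,0.51) = (3.6740,1.8015)
  v2: (1-0.262)·(2.02,3.41) + 0.262·(0.78,2.26) = (1.6951,3.1087)
  v3: (1-0.262)·(0.49,3.77) + 0.262·(-0.29,4.7) = (0.2856,4.0137)
  v4: (1-0.262)·(-4.26,1.37) + 0.262·(-7.17,1.25) = (-5.0224,1.3386)
  v5: (1-0.262)·(-2.28,-3.18) + 0.262·(-4.76,-5.97) = (-2.9298,-3.9110)
  v6: (1-0.262)·(0.58,-4.26) + 0.262·(-0.37,-5.35) = (0.3311,-4.5456)
  v7: (1-0.262)·(2.32,-1.77) + 0.262·(2.76,-3.61) = (2.4353,-2.2521)
Shoelace sum Σ(x_i·y_{i+1} − x_{i+1}·y_i):
  i=1: 3.6740·3.1087 − 1.6951·1.8015 = +8.3676 (running +8.3676)
  i=2: 1.6951·4.0137 − 0.2856·3.1087 = +5.9157 (running +14.2833)
  i=3: 0.2856·1.3386 − -5.0224·4.0137 = +20.5406 (running +34.8239)
  i=4: -5.0224·-3.9110 − -2.9298·1.3386 = +23.5642 (running +58.3881)
  i=5: -2.9298·-4.5456 − 0.3311·-3.9110 = +14.6124 (running +73.0005)
  i=6: 0.3311·-2.2521 − 2.4353·-4.5456 = +10.3241 (running +83.3246)
  i=7: 2.4353·1.8015 − 3.6740·-2.2521 = +12.6613 (running +95.9859)
Area = |Σ|/2 = |95.9859|/2 = 47.9930

Area at t=0.262: 47.9930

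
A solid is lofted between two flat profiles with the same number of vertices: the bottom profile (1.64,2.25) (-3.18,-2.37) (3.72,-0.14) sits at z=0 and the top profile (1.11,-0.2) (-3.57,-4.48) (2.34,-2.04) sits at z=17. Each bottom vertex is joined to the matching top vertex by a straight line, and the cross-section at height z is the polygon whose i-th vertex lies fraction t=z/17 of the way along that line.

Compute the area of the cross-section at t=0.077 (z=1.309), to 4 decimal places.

Area at t=0.077: 10.2724

Cross-section at t=0.077: each vertex is (1-t)·p0[i] + t·p1[i].
  v1: (1-0.077)·(1.64,2.25) + 0.077·(1.11,-0.2) = (1.5992,2.0614)
  v2: (1-0.077)·(-3.18,-2.37) + 0.077·(-3.57,-4.48) = (-3.2100,-2.5325)
  v3: (1-0.077)·(3.72,-0.14) + 0.077·(2.34,-2.04) = (3.6137,-0.2863)
Shoelace sum Σ(x_i·y_{i+1} − x_{i+1}·y_i):
  i=1: 1.5992·-2.5325 − -3.2100·2.0614 = +2.5671 (running +2.5671)
  i=2: -3.2100·-0.2863 − 3.6137·-2.5325 = +10.0707 (running +12.6378)
  i=3: 3.6137·2.0614 − 1.5992·-0.2863 = +7.9070 (running +20.5448)
Area = |Σ|/2 = |20.5448|/2 = 10.2724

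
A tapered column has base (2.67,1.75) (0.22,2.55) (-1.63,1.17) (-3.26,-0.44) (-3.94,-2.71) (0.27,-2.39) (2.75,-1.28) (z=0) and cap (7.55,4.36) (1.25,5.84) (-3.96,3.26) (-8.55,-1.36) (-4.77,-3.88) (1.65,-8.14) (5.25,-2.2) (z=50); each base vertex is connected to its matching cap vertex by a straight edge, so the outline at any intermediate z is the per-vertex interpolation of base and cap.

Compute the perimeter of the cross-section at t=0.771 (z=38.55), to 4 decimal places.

Cross-section at t=0.771: each vertex is (1-t)·p0[i] + t·p1[i].
  v1: (1-0.771)·(2.67,1.75) + 0.771·(7.55,4.36) = (6.4325,3.7623)
  v2: (1-0.771)·(0.22,2.55) + 0.771·(1.25,5.84) = (1.0141,5.0866)
  v3: (1-0.771)·(-1.63,1.17) + 0.771·(-3.96,3.26) = (-3.4264,2.7814)
  v4: (1-0.771)·(-3.26,-0.44) + 0.771·(-8.55,-1.36) = (-7.3386,-1.1493)
  v5: (1-0.771)·(-3.94,-2.71) + 0.771·(-4.77,-3.88) = (-4.5799,-3.6121)
  v6: (1-0.771)·(0.27,-2.39) + 0.771·(1.65,-8.14) = (1.3340,-6.8232)
  v7: (1-0.771)·(2.75,-1.28) + 0.771·(5.25,-2.2) = (4.6775,-1.9893)
Perimeter = Σ |v_{i+1} − v_i|:
  edge 1→2: √(-5.4184² + 1.3243²) = 5.5778 (running 5.5778)
  edge 2→3: √(-4.4406² + -2.3052²) = 5.0033 (running 10.5811)
  edge 3→4: √(-3.9122² + -3.9307²) = 5.5458 (running 16.1268)
  edge 4→5: √(2.7587² + -2.4627²) = 3.6980 (running 19.8249)
  edge 5→6: √(5.9139² + -3.2112²) = 6.7295 (running 26.5544)
  edge 6→7: √(3.3435² + 4.8339²) = 5.8776 (running 32.4319)
  edge 7→1: √(1.7550² + 5.7516²) = 6.0134 (running 38.4454)
Perimeter = 38.4454

Perimeter at t=0.771: 38.4454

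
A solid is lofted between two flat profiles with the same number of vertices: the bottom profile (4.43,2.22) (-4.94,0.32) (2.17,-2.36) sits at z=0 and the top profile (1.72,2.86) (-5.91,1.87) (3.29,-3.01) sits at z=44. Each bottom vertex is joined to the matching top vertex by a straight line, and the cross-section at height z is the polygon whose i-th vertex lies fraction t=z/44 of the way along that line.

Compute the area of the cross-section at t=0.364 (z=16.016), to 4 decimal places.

Area at t=0.364: 21.3789

Cross-section at t=0.364: each vertex is (1-t)·p0[i] + t·p1[i].
  v1: (1-0.364)·(4.43,2.22) + 0.364·(1.72,2.86) = (3.4436,2.4530)
  v2: (1-0.364)·(-4.94,0.32) + 0.364·(-5.91,1.87) = (-5.2931,0.8842)
  v3: (1-0.364)·(2.17,-2.36) + 0.364·(3.29,-3.01) = (2.5777,-2.5966)
Shoelace sum Σ(x_i·y_{i+1} − x_{i+1}·y_i):
  i=1: 3.4436·0.8842 − -5.2931·2.4530 = +16.0285 (running +16.0285)
  i=2: -5.2931·-2.5966 − 2.5777·0.8842 = +11.4648 (running +27.4933)
  i=3: 2.5777·2.4530 − 3.4436·-2.5966 = +15.2645 (running +42.7578)
Area = |Σ|/2 = |42.7578|/2 = 21.3789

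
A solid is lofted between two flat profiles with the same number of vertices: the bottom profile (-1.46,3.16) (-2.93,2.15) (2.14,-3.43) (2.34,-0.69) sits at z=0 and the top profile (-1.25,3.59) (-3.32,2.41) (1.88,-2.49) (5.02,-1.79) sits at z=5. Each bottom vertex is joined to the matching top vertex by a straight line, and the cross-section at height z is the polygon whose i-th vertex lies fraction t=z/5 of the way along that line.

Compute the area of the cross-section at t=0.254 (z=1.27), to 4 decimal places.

Area at t=0.254: 13.9985

Cross-section at t=0.254: each vertex is (1-t)·p0[i] + t·p1[i].
  v1: (1-0.254)·(-1.46,3.16) + 0.254·(-1.25,3.59) = (-1.4067,3.2692)
  v2: (1-0.254)·(-2.93,2.15) + 0.254·(-3.32,2.41) = (-3.0291,2.2160)
  v3: (1-0.254)·(2.14,-3.43) + 0.254·(1.88,-2.49) = (2.0740,-3.1912)
  v4: (1-0.254)·(2.34,-0.69) + 0.254·(5.02,-1.79) = (3.0207,-0.9694)
Shoelace sum Σ(x_i·y_{i+1} − x_{i+1}·y_i):
  i=1: -1.4067·2.2160 − -3.0291·3.2692 = +6.7854 (running +6.7854)
  i=2: -3.0291·-3.1912 − 2.0740·2.2160 = +5.0705 (running +11.8559)
  i=3: 2.0740·-0.9694 − 3.0207·-3.1912 = +7.6293 (running +19.4853)
  i=4: 3.0207·3.2692 − -1.4067·-0.9694 = +8.5118 (running +27.9971)
Area = |Σ|/2 = |27.9971|/2 = 13.9985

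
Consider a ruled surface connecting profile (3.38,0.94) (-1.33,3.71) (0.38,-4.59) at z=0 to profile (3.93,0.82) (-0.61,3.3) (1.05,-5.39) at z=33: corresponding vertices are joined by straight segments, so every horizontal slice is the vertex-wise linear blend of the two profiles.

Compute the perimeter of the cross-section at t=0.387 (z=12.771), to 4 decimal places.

Perimeter at t=0.387: 20.4719

Cross-section at t=0.387: each vertex is (1-t)·p0[i] + t·p1[i].
  v1: (1-0.387)·(3.38,0.94) + 0.387·(3.93,0.82) = (3.5929,0.8936)
  v2: (1-0.387)·(-1.33,3.71) + 0.387·(-0.61,3.3) = (-1.0514,3.5513)
  v3: (1-0.387)·(0.38,-4.59) + 0.387·(1.05,-5.39) = (0.6393,-4.8996)
Perimeter = Σ |v_{i+1} − v_i|:
  edge 1→2: √(-4.6442² + 2.6578²) = 5.3509 (running 5.3509)
  edge 2→3: √(1.6907² + -8.4509²) = 8.6184 (running 13.9693)
  edge 3→1: √(2.9536² + 5.7932²) = 6.5026 (running 20.4719)
Perimeter = 20.4719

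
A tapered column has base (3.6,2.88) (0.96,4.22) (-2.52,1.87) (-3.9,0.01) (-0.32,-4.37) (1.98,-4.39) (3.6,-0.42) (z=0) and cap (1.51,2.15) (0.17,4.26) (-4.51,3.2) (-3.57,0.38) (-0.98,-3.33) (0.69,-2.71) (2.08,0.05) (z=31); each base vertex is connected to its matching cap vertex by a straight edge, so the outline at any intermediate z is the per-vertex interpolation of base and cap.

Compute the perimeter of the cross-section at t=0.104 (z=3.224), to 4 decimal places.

Perimeter at t=0.104: 24.4883

Cross-section at t=0.104: each vertex is (1-t)·p0[i] + t·p1[i].
  v1: (1-0.104)·(3.6,2.88) + 0.104·(1.51,2.15) = (3.3826,2.8041)
  v2: (1-0.104)·(0.96,4.22) + 0.104·(0.17,4.26) = (0.8778,4.2242)
  v3: (1-0.104)·(-2.52,1.87) + 0.104·(-4.51,3.2) = (-2.7270,2.0083)
  v4: (1-0.104)·(-3.9,0.01) + 0.104·(-3.57,0.38) = (-3.8657,0.0485)
  v5: (1-0.104)·(-0.32,-4.37) + 0.104·(-0.98,-3.33) = (-0.3886,-4.2618)
  v6: (1-0.104)·(1.98,-4.39) + 0.104·(0.69,-2.71) = (1.8458,-4.2153)
  v7: (1-0.104)·(3.6,-0.42) + 0.104·(2.08,0.05) = (3.4419,-0.3711)
Perimeter = Σ |v_{i+1} − v_i|:
  edge 1→2: √(-2.5048² + 1.4201²) = 2.8793 (running 2.8793)
  edge 2→3: √(-3.6048² + -2.2158²) = 4.2314 (running 7.1107)
  edge 3→4: √(-1.1387² + -1.9598²) = 2.2666 (running 9.3774)
  edge 4→5: √(3.4770² + -4.3103²) = 5.5379 (running 14.9153)
  edge 5→6: √(2.2345² + 0.0466²) = 2.2350 (running 17.1503)
  edge 6→7: √(1.5961² + 3.8442²) = 4.1623 (running 21.3126)
  edge 7→1: √(-0.0593² + 3.1752²) = 3.1758 (running 24.4883)
Perimeter = 24.4883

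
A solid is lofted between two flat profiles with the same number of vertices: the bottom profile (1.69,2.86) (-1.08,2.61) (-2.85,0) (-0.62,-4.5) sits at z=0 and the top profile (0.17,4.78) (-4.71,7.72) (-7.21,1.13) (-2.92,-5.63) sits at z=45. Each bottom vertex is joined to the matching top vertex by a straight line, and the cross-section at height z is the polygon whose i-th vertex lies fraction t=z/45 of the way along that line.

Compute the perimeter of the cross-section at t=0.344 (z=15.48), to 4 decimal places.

Cross-section at t=0.344: each vertex is (1-t)·p0[i] + t·p1[i].
  v1: (1-0.344)·(1.69,2.86) + 0.344·(0.17,4.78) = (1.1671,3.5205)
  v2: (1-0.344)·(-1.08,2.61) + 0.344·(-4.71,7.72) = (-2.3287,4.3678)
  v3: (1-0.344)·(-2.85,0) + 0.344·(-7.21,1.13) = (-4.3498,0.3887)
  v4: (1-0.344)·(-0.62,-4.5) + 0.344·(-2.92,-5.63) = (-1.4112,-4.8887)
Perimeter = Σ |v_{i+1} − v_i|:
  edge 1→2: √(-3.4958² + 0.8474²) = 3.5971 (running 3.5971)
  edge 2→3: √(-2.0211² + -3.9791²) = 4.4630 (running 8.0601)
  edge 3→4: √(2.9386² + -5.2774²) = 6.0404 (running 14.1005)
  edge 4→1: √(2.5783² + 8.4092²) = 8.7956 (running 22.8961)
Perimeter = 22.8961

Perimeter at t=0.344: 22.8961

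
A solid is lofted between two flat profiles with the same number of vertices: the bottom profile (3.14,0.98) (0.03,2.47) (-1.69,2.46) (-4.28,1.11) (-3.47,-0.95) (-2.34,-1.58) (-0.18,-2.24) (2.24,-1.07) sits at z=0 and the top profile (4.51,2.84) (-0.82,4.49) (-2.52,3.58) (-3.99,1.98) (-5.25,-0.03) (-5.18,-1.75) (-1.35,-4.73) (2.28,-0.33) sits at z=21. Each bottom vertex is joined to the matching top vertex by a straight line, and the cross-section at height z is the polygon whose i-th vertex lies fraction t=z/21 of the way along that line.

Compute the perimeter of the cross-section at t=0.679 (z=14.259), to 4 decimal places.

Cross-section at t=0.679: each vertex is (1-t)·p0[i] + t·p1[i].
  v1: (1-0.679)·(3.14,0.98) + 0.679·(4.51,2.84) = (4.0702,2.2429)
  v2: (1-0.679)·(0.03,2.47) + 0.679·(-0.82,4.49) = (-0.5472,3.8416)
  v3: (1-0.679)·(-1.69,2.46) + 0.679·(-2.52,3.58) = (-2.2536,3.2205)
  v4: (1-0.679)·(-4.28,1.11) + 0.679·(-3.99,1.98) = (-4.0831,1.7007)
  v5: (1-0.679)·(-3.47,-0.95) + 0.679·(-5.25,-0.03) = (-4.6786,-0.3253)
  v6: (1-0.679)·(-2.34,-1.58) + 0.679·(-5.18,-1.75) = (-4.2684,-1.6954)
  v7: (1-0.679)·(-0.18,-2.24) + 0.679·(-1.35,-4.73) = (-0.9744,-3.9307)
  v8: (1-0.679)·(2.24,-1.07) + 0.679·(2.28,-0.33) = (2.2672,-0.5675)
Perimeter = Σ |v_{i+1} − v_i|:
  edge 1→2: √(-4.6174² + 1.5986²) = 4.8863 (running 4.8863)
  edge 2→3: √(-1.7064² + -0.6211²) = 1.8159 (running 6.7022)
  edge 3→4: √(-1.8295² + -1.5198²) = 2.3784 (running 9.0806)
  edge 4→5: √(-0.5955² + -2.0261²) = 2.1118 (running 11.1924)
  edge 5→6: √(0.4103² + -1.3701²) = 1.4302 (running 12.6226)
  edge 6→7: √(3.2939² + -2.2353²) = 3.9808 (running 16.6034)
  edge 7→8: √(3.2416² + 3.3632²) = 4.6711 (running 21.2744)
  edge 8→1: √(1.8031² + 2.8105²) = 3.3391 (running 24.6136)
Perimeter = 24.6136

Perimeter at t=0.679: 24.6136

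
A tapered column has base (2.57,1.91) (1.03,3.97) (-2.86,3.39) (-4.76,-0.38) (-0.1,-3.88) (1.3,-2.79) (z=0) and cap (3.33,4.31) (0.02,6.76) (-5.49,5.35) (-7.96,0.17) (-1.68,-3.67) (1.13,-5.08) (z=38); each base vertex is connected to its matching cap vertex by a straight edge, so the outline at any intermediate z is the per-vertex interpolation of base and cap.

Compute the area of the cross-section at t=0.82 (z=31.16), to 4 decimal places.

Area at t=0.82: 72.9227

Cross-section at t=0.82: each vertex is (1-t)·p0[i] + t·p1[i].
  v1: (1-0.82)·(2.57,1.91) + 0.82·(3.33,4.31) = (3.1932,3.8780)
  v2: (1-0.82)·(1.03,3.97) + 0.82·(0.02,6.76) = (0.2018,6.2578)
  v3: (1-0.82)·(-2.86,3.39) + 0.82·(-5.49,5.35) = (-5.0166,4.9972)
  v4: (1-0.82)·(-4.76,-0.38) + 0.82·(-7.96,0.17) = (-7.3840,0.0710)
  v5: (1-0.82)·(-0.1,-3.88) + 0.82·(-1.68,-3.67) = (-1.3956,-3.7078)
  v6: (1-0.82)·(1.3,-2.79) + 0.82·(1.13,-5.08) = (1.1606,-4.6678)
Shoelace sum Σ(x_i·y_{i+1} − x_{i+1}·y_i):
  i=1: 3.1932·6.2578 − 0.2018·3.8780 = +19.1998 (running +19.1998)
  i=2: 0.2018·4.9972 − -5.0166·6.2578 = +32.4013 (running +51.6011)
  i=3: -5.0166·0.0710 − -7.3840·4.9972 = +36.5431 (running +88.1443)
  i=4: -7.3840·-3.7078 − -1.3956·0.0710 = +27.4775 (running +115.6218)
  i=5: -1.3956·-4.6678 − 1.1606·-3.7078 = +10.8177 (running +126.4394)
  i=6: 1.1606·3.8780 − 3.1932·-4.6678 = +19.4060 (running +145.8455)
Area = |Σ|/2 = |145.8455|/2 = 72.9227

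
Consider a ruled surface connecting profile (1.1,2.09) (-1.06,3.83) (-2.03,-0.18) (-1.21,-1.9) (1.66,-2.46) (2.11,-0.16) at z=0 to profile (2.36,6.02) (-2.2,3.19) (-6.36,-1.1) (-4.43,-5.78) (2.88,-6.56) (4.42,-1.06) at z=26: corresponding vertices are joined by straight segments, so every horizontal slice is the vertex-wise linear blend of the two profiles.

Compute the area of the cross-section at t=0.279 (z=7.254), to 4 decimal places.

Area at t=0.279: 31.4483

Cross-section at t=0.279: each vertex is (1-t)·p0[i] + t·p1[i].
  v1: (1-0.279)·(1.1,2.09) + 0.279·(2.36,6.02) = (1.4515,3.1865)
  v2: (1-0.279)·(-1.06,3.83) + 0.279·(-2.2,3.19) = (-1.3781,3.6514)
  v3: (1-0.279)·(-2.03,-0.18) + 0.279·(-6.36,-1.1) = (-3.2381,-0.4367)
  v4: (1-0.279)·(-1.21,-1.9) + 0.279·(-4.43,-5.78) = (-2.1084,-2.9825)
  v5: (1-0.279)·(1.66,-2.46) + 0.279·(2.88,-6.56) = (2.0004,-3.6039)
  v6: (1-0.279)·(2.11,-0.16) + 0.279·(4.42,-1.06) = (2.7545,-0.4111)
Shoelace sum Σ(x_i·y_{i+1} − x_{i+1}·y_i):
  i=1: 1.4515·3.6514 − -1.3781·3.1865 = +9.6914 (running +9.6914)
  i=2: -1.3781·-0.4367 − -3.2381·3.6514 = +12.4254 (running +22.1167)
  i=3: -3.2381·-2.9825 − -2.1084·-0.4367 = +8.7369 (running +30.8537)
  i=4: -2.1084·-3.6039 − 2.0004·-2.9825 = +13.5646 (running +44.4182)
  i=5: 2.0004·-0.4111 − 2.7545·-3.6039 = +9.1046 (running +53.5228)
  i=6: 2.7545·3.1865 − 1.4515·-0.4111 = +9.3738 (running +62.8966)
Area = |Σ|/2 = |62.8966|/2 = 31.4483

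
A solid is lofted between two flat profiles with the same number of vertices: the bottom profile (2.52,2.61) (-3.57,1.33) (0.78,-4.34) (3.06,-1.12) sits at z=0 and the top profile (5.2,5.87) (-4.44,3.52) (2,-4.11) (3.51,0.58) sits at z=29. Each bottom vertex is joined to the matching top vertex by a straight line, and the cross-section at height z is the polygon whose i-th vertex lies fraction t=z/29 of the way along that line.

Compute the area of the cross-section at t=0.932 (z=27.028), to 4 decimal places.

Cross-section at t=0.932: each vertex is (1-t)·p0[i] + t·p1[i].
  v1: (1-0.932)·(2.52,2.61) + 0.932·(5.2,5.87) = (5.0178,5.6483)
  v2: (1-0.932)·(-3.57,1.33) + 0.932·(-4.44,3.52) = (-4.3808,3.3711)
  v3: (1-0.932)·(0.78,-4.34) + 0.932·(2,-4.11) = (1.9170,-4.1256)
  v4: (1-0.932)·(3.06,-1.12) + 0.932·(3.51,0.58) = (3.4794,0.4644)
Shoelace sum Σ(x_i·y_{i+1} − x_{i+1}·y_i):
  i=1: 5.0178·3.3711 − -4.3808·5.6483 = +41.6597 (running +41.6597)
  i=2: -4.3808·-4.1256 − 1.9170·3.3711 = +11.6113 (running +53.2709)
  i=3: 1.9170·0.4644 − 3.4794·-4.1256 = +15.2450 (running +68.5160)
  i=4: 3.4794·5.6483 − 5.0178·0.4644 = +17.3225 (running +85.8385)
Area = |Σ|/2 = |85.8385|/2 = 42.9192

Area at t=0.932: 42.9192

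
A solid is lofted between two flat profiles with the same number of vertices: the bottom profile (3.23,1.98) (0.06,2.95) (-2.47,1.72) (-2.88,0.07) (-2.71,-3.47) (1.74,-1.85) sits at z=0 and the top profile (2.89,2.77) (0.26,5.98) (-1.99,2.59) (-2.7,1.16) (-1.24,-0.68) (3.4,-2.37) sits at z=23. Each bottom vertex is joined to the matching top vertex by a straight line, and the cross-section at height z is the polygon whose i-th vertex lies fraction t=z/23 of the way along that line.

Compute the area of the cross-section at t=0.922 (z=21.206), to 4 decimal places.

Cross-section at t=0.922: each vertex is (1-t)·p0[i] + t·p1[i].
  v1: (1-0.922)·(3.23,1.98) + 0.922·(2.89,2.77) = (2.9165,2.7084)
  v2: (1-0.922)·(0.06,2.95) + 0.922·(0.26,5.98) = (0.2444,5.7437)
  v3: (1-0.922)·(-2.47,1.72) + 0.922·(-1.99,2.59) = (-2.0274,2.5221)
  v4: (1-0.922)·(-2.88,0.07) + 0.922·(-2.7,1.16) = (-2.7140,1.0750)
  v5: (1-0.922)·(-2.71,-3.47) + 0.922·(-1.24,-0.68) = (-1.3547,-0.8976)
  v6: (1-0.922)·(1.74,-1.85) + 0.922·(3.4,-2.37) = (3.2705,-2.3294)
Shoelace sum Σ(x_i·y_{i+1} − x_{i+1}·y_i):
  i=1: 2.9165·5.7437 − 0.2444·2.7084 = +16.0896 (running +16.0896)
  i=2: 0.2444·2.5221 − -2.0274·5.7437 = +12.2613 (running +28.3509)
  i=3: -2.0274·1.0750 − -2.7140·2.5221 = +4.6657 (running +33.0166)
  i=4: -2.7140·-0.8976 − -1.3547·1.0750 = +3.8924 (running +36.9090)
  i=5: -1.3547·-2.3294 − 3.2705·-0.8976 = +6.0913 (running +43.0003)
  i=6: 3.2705·2.7084 − 2.9165·-2.3294 = +15.6517 (running +58.6520)
Area = |Σ|/2 = |58.6520|/2 = 29.3260

Area at t=0.922: 29.3260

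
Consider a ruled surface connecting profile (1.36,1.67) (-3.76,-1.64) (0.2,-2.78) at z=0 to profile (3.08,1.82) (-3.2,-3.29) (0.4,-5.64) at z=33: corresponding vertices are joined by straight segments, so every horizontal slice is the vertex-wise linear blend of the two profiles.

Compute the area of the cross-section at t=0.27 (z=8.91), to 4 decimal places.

Area at t=0.27: 11.3160

Cross-section at t=0.27: each vertex is (1-t)·p0[i] + t·p1[i].
  v1: (1-0.27)·(1.36,1.67) + 0.27·(3.08,1.82) = (1.8244,1.7105)
  v2: (1-0.27)·(-3.76,-1.64) + 0.27·(-3.2,-3.29) = (-3.6088,-2.0855)
  v3: (1-0.27)·(0.2,-2.78) + 0.27·(0.4,-5.64) = (0.2540,-3.5522)
Shoelace sum Σ(x_i·y_{i+1} − x_{i+1}·y_i):
  i=1: 1.8244·-2.0855 − -3.6088·1.7105 = +2.3681 (running +2.3681)
  i=2: -3.6088·-3.5522 − 0.2540·-2.0855 = +13.3489 (running +15.7170)
  i=3: 0.2540·1.7105 − 1.8244·-3.5522 = +6.9151 (running +22.6321)
Area = |Σ|/2 = |22.6321|/2 = 11.3160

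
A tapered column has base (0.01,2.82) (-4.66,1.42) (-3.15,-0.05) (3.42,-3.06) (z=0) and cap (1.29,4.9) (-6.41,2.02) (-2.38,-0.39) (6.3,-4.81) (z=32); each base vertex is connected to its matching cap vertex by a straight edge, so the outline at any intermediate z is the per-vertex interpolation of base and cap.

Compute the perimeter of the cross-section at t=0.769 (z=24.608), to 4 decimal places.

Perimeter at t=0.769: 30.6617

Cross-section at t=0.769: each vertex is (1-t)·p0[i] + t·p1[i].
  v1: (1-0.769)·(0.01,2.82) + 0.769·(1.29,4.9) = (0.9943,4.4195)
  v2: (1-0.769)·(-4.66,1.42) + 0.769·(-6.41,2.02) = (-6.0057,1.8814)
  v3: (1-0.769)·(-3.15,-0.05) + 0.769·(-2.38,-0.39) = (-2.5579,-0.3115)
  v4: (1-0.769)·(3.42,-3.06) + 0.769·(6.3,-4.81) = (5.6347,-4.4057)
Perimeter = Σ |v_{i+1} − v_i|:
  edge 1→2: √(-7.0001² + -2.5381²) = 7.4460 (running 7.4460)
  edge 2→3: √(3.4479² + -2.1929²) = 4.0861 (running 11.5321)
  edge 3→4: √(8.1926² + -4.0943²) = 9.1587 (running 20.6908)
  edge 4→1: √(-4.6404² + 8.8253²) = 9.9709 (running 30.6617)
Perimeter = 30.6617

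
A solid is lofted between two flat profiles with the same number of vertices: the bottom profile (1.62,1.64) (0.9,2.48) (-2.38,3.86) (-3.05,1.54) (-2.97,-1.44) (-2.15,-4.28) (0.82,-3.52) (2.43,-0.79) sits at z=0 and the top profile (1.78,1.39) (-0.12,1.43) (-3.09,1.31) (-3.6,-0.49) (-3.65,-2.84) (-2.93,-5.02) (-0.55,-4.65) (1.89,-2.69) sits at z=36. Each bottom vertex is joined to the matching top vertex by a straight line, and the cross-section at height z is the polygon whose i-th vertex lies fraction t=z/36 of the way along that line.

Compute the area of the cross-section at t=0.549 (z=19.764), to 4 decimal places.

Cross-section at t=0.549: each vertex is (1-t)·p0[i] + t·p1[i].
  v1: (1-0.549)·(1.62,1.64) + 0.549·(1.78,1.39) = (1.7078,1.5027)
  v2: (1-0.549)·(0.9,2.48) + 0.549·(-0.12,1.43) = (0.3400,1.9036)
  v3: (1-0.549)·(-2.38,3.86) + 0.549·(-3.09,1.31) = (-2.7698,2.4600)
  v4: (1-0.549)·(-3.05,1.54) + 0.549·(-3.6,-0.49) = (-3.3519,0.4255)
  v5: (1-0.549)·(-2.97,-1.44) + 0.549·(-3.65,-2.84) = (-3.3433,-2.2086)
  v6: (1-0.549)·(-2.15,-4.28) + 0.549·(-2.93,-5.02) = (-2.5782,-4.6863)
  v7: (1-0.549)·(0.82,-3.52) + 0.549·(-0.55,-4.65) = (0.0679,-4.1404)
  v8: (1-0.549)·(2.43,-0.79) + 0.549·(1.89,-2.69) = (2.1335,-1.8331)
Shoelace sum Σ(x_i·y_{i+1} − x_{i+1}·y_i):
  i=1: 1.7078·1.9036 − 0.3400·1.5027 = +2.7400 (running +2.7400)
  i=2: 0.3400·2.4600 − -2.7698·1.9036 = +6.1089 (running +8.8489)
  i=3: -2.7698·0.4255 − -3.3519·2.4600 = +7.0673 (running +15.9162)
  i=4: -3.3519·-2.2086 − -3.3433·0.4255 = +8.8258 (running +24.7420)
  i=5: -3.3433·-4.6863 − -2.5782·-2.2086 = +9.9734 (running +34.7154)
  i=6: -2.5782·-4.1404 − 0.0679·-4.6863 = +10.9928 (running +45.7083)
  i=7: 0.0679·-1.8331 − 2.1335·-4.1404 = +8.7092 (running +54.4175)
  i=8: 2.1335·1.5027 − 1.7078·-1.8331 = +6.3368 (running +60.7543)
Area = |Σ|/2 = |60.7543|/2 = 30.3772

Area at t=0.549: 30.3772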